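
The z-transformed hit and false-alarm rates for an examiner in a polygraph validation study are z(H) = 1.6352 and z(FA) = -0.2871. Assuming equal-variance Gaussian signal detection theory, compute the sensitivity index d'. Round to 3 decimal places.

d' = z(H) − z(FA) = 1.6352 − (-0.2871) = 1.9223

d' = 1.922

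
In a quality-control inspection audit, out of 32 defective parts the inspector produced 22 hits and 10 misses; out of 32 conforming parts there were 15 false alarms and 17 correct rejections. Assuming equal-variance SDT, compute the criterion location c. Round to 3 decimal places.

c = -0.205

H = 22/32 = 0.6875
FA = 15/32 = 0.4688
z(H) = z(0.6875) = 0.4888
z(FA) = z(0.4688) = -0.0783
c = −½·[z(H) + z(FA)] = −0.5 × (0.4888 + (-0.0783)) = -0.20525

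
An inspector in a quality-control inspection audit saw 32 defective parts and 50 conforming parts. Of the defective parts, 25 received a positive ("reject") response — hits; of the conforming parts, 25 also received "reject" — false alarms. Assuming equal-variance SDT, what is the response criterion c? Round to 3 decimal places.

H = 25/32 = 0.7812
FA = 25/50 = 0.5000
z(H) = 0.7763
z(FA) = 0.0000
c = −½·[z(H) + z(FA)] = −0.5 × (0.7763 + 0.0000) = -0.38815
c < 0: the inspector has a liberal response bias.

c = -0.388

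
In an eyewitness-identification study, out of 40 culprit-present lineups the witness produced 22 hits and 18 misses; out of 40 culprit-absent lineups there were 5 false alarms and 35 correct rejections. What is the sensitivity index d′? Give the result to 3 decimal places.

H = 22/40 = 0.5500
FA = 5/40 = 0.1250
z(0.5500) = 0.1257, z(0.1250) = -1.1503
d' = z(H) − z(FA) = 0.1257 − (-1.1503) = 1.2760

d′ = 1.276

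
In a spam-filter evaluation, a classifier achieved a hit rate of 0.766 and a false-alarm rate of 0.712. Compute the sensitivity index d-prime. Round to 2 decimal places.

Φ⁻¹(H) = 0.7257
Φ⁻¹(FA) = 0.5592
d' = z(H) − z(FA) = 0.7257 − 0.5592 = 0.1665

d-prime = 0.17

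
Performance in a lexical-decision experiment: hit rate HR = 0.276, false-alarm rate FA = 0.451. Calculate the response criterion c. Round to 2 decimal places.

c = 0.36

z(0.276) = -0.5948, z(0.451) = -0.1231
c = −½·[z(H) + z(FA)] = −0.5 × (-0.5948 + (-0.1231)) = 0.35895
c > 0: the participant has a conservative response bias.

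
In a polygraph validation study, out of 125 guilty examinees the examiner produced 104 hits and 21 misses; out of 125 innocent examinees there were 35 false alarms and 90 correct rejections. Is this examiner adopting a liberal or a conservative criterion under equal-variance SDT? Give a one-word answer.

z(H) = 0.962, z(FA) = -0.583
c = −½·(z(H) + z(FA)) = -0.1895
c < 0 → liberal criterion (biased toward responding “yes”).

liberal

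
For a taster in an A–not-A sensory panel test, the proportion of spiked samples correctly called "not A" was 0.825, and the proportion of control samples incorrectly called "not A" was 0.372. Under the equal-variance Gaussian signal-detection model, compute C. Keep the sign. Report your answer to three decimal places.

Φ⁻¹(H) = 0.9346
Φ⁻¹(FA) = -0.3266
c = −½·[z(H) + z(FA)] = −0.5 × (0.9346 + (-0.3266)) = -0.3040

C = -0.304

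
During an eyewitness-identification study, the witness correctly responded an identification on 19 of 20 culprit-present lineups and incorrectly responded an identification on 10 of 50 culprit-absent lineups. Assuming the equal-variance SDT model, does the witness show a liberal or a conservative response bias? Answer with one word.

z(H) = 1.645, z(FA) = -0.842
c = −½·(z(H) + z(FA)) = -0.4015
c < 0 → liberal criterion (biased toward responding “yes”).

liberal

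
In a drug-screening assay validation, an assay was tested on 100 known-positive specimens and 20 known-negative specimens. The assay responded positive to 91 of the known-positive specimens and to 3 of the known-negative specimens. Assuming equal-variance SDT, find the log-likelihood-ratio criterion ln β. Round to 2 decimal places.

H = 91/100 = 0.9100
FA = 3/20 = 0.1500
z(H) = z(0.9100) = 1.341
z(FA) = z(0.1500) = -1.036
ln β = −½·[z(H)² − z(FA)²] = −0.5 × (1.798 − 1.073) = -0.3625

ln β = -0.36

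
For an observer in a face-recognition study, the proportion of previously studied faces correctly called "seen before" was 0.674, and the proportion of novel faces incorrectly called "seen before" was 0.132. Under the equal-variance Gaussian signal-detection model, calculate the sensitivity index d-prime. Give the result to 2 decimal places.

Φ⁻¹(H) = Φ⁻¹(0.674) = 0.4510
Φ⁻¹(FA) = Φ⁻¹(0.132) = -1.1170
d' = z(H) − z(FA) = 0.4510 − (-1.1170) = 1.5680

d-prime = 1.57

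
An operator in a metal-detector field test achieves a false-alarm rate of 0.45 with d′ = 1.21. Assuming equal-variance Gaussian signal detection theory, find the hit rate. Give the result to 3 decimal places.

z(false-alarm rate) = z(0.45) = -0.1257
z(H) = z(FA) + d' = -0.1257 + 1.21 = 1.0843
hit rate = Φ(1.0843) = 0.8609

hit rate = 0.861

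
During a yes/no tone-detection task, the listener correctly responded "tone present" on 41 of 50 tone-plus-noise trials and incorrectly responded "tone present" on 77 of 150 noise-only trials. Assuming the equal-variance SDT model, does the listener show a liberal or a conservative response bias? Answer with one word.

liberal

z(H) = 0.915, z(FA) = 0.033
c = −½·(z(H) + z(FA)) = -0.474
c < 0 → liberal criterion (biased toward responding “yes”).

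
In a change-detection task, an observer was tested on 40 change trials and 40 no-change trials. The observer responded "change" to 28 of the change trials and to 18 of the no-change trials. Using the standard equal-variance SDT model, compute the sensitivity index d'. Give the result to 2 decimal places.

H = 28/40 = 0.7000
FA = 18/40 = 0.4500
Φ⁻¹(H) = 0.5244
Φ⁻¹(FA) = -0.1257
d' = z(H) − z(FA) = 0.5244 − (-0.1257) = 0.6501

d' = 0.65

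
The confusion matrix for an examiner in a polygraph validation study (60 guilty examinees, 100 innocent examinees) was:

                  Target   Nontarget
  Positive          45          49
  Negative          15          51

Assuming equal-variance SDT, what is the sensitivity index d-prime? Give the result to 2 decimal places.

H = 45/60 = 0.7500
FA = 49/100 = 0.4900
Φ⁻¹(H) = 0.6745
Φ⁻¹(FA) = -0.0251
d' = z(H) − z(FA) = 0.6745 − (-0.0251) = 0.6996

d-prime = 0.70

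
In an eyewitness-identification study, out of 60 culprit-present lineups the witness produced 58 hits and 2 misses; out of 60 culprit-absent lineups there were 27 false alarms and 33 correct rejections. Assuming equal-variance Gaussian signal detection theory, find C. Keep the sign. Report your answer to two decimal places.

C = -0.85

H = 58/60 = 0.9667
FA = 27/60 = 0.4500
Φ⁻¹(H) = 1.8344
Φ⁻¹(FA) = -0.1257
c = −½·[z(H) + z(FA)] = −0.5 × (1.8344 + (-0.1257)) = -0.85435
c < 0: the witness has a liberal response bias.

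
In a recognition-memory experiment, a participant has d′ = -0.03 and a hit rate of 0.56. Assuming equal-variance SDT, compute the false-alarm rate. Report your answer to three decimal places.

false-alarm rate = 0.572

z(hit rate) = z(0.56) = 0.1510
z(FA) = z(H) − d' = 0.1510 − (-0.03) = 0.1810
false-alarm rate = Φ(0.1810) = 0.5718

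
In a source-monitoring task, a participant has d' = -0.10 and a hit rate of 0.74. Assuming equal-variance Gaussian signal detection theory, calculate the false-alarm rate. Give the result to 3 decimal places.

z(hit rate) = z(0.74) = 0.6433
z(FA) = z(H) − d' = 0.6433 − (-0.10) = 0.7433
false-alarm rate = Φ(0.7433) = 0.7713

false-alarm rate = 0.771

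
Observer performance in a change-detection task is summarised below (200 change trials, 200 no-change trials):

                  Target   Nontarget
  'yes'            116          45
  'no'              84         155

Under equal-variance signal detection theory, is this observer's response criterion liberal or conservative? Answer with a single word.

conservative

z(H) = 0.202, z(FA) = -0.755
c = −½·(z(H) + z(FA)) = 0.2765
c > 0 → conservative criterion (biased toward responding “no”).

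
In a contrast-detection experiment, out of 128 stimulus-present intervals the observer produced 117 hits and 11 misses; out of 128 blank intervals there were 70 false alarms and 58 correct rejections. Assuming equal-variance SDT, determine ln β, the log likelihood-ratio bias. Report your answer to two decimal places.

H = 117/128 = 0.9141
FA = 70/128 = 0.5469
Φ⁻¹(H) = 1.366
Φ⁻¹(FA) = 0.118
ln β = −½·[z(H)² − z(FA)²] = −0.5 × (1.866 − 0.014) = -0.926

ln β = -0.93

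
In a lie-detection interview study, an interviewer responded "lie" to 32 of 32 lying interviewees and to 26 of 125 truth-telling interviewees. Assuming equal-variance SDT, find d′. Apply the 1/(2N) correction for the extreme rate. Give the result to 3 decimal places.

d′ = 2.967

The hit rate is 32/32 = 1, so apply the 1/(2N) correction: H → 1 − 1/(2·32) = 0.98438.
z(H) = z(0.98438) = 2.1540
z(FA) = z(0.20800) = -0.8134
d' = 2.1540 − (-0.8134) = 2.9674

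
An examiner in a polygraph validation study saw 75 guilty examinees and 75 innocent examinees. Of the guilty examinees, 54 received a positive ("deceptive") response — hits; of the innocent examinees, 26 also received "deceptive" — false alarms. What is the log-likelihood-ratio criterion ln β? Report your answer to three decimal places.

ln β = -0.092

H = 54/75 = 0.7200
FA = 26/75 = 0.3467
Φ⁻¹(0.7200) = 0.5828, Φ⁻¹(0.3467) = -0.3942
ln β = −½·[z(H)² − z(FA)²] = −0.5 × (0.3397 − 0.1554) = -0.09215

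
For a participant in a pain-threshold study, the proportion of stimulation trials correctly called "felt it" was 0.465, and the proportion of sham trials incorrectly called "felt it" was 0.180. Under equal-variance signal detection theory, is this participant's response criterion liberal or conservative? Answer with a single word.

z(H) = -0.088, z(FA) = -0.915
c = −½·(z(H) + z(FA)) = 0.5015
c > 0 → conservative criterion (biased toward responding “no”).

conservative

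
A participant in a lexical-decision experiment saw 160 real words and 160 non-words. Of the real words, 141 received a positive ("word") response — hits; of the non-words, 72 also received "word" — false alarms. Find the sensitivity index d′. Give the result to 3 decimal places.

d′ = 1.307

H = 141/160 = 0.8812
FA = 72/160 = 0.4500
z(H) = z(0.8812) = 1.1810
z(FA) = z(0.4500) = -0.1257
d' = z(H) − z(FA) = 1.1810 − (-0.1257) = 1.3067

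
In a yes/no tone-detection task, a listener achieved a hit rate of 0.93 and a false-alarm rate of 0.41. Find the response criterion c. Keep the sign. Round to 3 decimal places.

z(H) = z(0.93) = 1.4758
z(FA) = z(0.41) = -0.2275
c = −½·[z(H) + z(FA)] = −0.5 × (1.4758 + (-0.2275)) = -0.62415

c = -0.624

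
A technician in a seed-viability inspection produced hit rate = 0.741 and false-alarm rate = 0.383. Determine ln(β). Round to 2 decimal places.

ln β = -0.16

z(0.741) = 0.646, z(0.383) = -0.298
ln β = −½·[z(H)² − z(FA)²] = −0.5 × (0.417 − 0.089) = -0.164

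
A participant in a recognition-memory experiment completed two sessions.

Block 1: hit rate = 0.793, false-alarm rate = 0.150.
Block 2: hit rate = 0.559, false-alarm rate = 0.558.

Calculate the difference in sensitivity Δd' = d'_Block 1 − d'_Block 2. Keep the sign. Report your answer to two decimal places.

Δd' = 1.85

Block 1: z(0.793) = 0.817, z(0.150) = -1.036, d' = 1.853
Block 2: z(0.559) = 0.148, z(0.558) = 0.146, d' = 0.002
Δd' = d'_Block 1 − d'_Block 2 = 1.853 − 0.002 = 1.851
Block 1 has the higher sensitivity.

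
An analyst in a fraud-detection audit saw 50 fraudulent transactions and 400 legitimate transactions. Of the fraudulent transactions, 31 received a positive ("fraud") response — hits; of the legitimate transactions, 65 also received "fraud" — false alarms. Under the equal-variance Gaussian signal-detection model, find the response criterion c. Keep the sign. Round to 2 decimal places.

c = 0.34

H = 31/50 = 0.6200
FA = 65/400 = 0.1625
z(H) = 0.3055
z(FA) = -0.9842
c = −½·[z(H) + z(FA)] = −0.5 × (0.3055 + (-0.9842)) = 0.33935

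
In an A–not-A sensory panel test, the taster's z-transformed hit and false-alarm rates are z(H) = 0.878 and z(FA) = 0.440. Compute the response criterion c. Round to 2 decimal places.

c = -0.66

c = −½·[z(H) + z(FA)] = −½·(0.878 + 0.440) = -0.659
c < 0: the taster has a liberal response bias.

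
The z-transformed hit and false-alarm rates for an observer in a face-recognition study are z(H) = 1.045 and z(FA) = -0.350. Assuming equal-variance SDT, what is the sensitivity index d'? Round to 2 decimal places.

d' = z(H) − z(FA) = 1.045 − (-0.350) = 1.395

d' = 1.40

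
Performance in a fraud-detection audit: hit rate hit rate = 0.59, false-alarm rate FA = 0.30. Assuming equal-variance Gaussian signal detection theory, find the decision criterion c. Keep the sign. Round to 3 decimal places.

z(H) = 0.2275
z(FA) = -0.5244
c = −½·[z(H) + z(FA)] = −0.5 × (0.2275 + (-0.5244)) = 0.14845

c = 0.148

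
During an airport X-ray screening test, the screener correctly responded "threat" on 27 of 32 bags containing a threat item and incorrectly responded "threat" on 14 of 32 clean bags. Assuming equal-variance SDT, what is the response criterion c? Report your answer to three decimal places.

H = 27/32 = 0.8438
FA = 14/32 = 0.4375
Φ⁻¹(H) = Φ⁻¹(0.8438) = 1.0102
Φ⁻¹(FA) = Φ⁻¹(0.4375) = -0.1573
c = −½·[z(H) + z(FA)] = −0.5 × (1.0102 + (-0.1573)) = -0.42645

c = -0.426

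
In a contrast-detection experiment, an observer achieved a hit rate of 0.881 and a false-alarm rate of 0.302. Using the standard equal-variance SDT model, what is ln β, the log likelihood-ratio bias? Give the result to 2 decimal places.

ln β = -0.56

z(H) = z(0.881) = 1.180
z(FA) = z(0.302) = -0.519
ln β = −½·[z(H)² − z(FA)²] = −0.5 × (1.392 − 0.269) = -0.5615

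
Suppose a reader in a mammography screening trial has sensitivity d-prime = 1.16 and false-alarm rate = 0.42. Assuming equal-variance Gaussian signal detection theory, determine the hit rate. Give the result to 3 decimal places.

z(false-alarm rate) = z(0.42) = -0.2019
z(H) = z(FA) + d' = -0.2019 + 1.16 = 0.9581
hit rate = Φ(0.9581) = 0.8310

hit rate = 0.831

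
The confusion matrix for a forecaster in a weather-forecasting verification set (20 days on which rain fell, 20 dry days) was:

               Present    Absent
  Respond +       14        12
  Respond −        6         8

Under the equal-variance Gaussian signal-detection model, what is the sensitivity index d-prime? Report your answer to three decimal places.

H = 14/20 = 0.7000
FA = 12/20 = 0.6000
z(H) = z(0.7000) = 0.5244
z(FA) = z(0.6000) = 0.2533
d' = z(H) − z(FA) = 0.5244 − 0.2533 = 0.2711

d-prime = 0.271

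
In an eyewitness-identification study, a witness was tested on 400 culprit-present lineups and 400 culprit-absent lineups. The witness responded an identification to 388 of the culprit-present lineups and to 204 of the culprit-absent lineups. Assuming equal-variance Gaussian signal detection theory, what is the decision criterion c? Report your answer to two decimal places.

H = 388/400 = 0.9700
FA = 204/400 = 0.5100
z(H) = z(0.9700) = 1.881
z(FA) = z(0.5100) = 0.025
c = −½·[z(H) + z(FA)] = −0.5 × (1.881 + 0.025) = -0.953

c = -0.95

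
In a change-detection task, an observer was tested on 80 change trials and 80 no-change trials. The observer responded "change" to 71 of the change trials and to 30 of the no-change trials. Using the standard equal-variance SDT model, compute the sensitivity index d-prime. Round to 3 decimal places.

d-prime = 1.532

H = 71/80 = 0.8875
FA = 30/80 = 0.3750
z(0.8875) = 1.2133, z(0.3750) = -0.3186
d' = z(H) − z(FA) = 1.2133 − (-0.3186) = 1.5319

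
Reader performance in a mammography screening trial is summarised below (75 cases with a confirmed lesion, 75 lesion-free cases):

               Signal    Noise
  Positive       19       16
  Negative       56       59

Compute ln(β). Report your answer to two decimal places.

H = 19/75 = 0.2533
FA = 16/75 = 0.2133
z(H) = z(0.2533) = -0.664
z(FA) = z(0.2133) = -0.795
ln β = −½·[z(H)² − z(FA)²] = −0.5 × (0.441 − 0.632) = 0.0955

ln β = 0.10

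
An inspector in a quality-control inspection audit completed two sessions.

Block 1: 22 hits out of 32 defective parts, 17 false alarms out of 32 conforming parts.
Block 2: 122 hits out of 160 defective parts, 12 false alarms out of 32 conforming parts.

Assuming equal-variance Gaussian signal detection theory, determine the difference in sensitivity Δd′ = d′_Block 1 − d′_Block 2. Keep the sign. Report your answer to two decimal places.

Block 1: z(0.6875) = 0.489, z(0.5312) = 0.078, d' = 0.411
Block 2: z(0.7625) = 0.714, z(0.3750) = -0.319, d' = 1.033
Δd' = d'_Block 1 − d'_Block 2 = 0.411 − 1.033 = -0.622
Block 2 has the higher sensitivity.

Δd′ = -0.62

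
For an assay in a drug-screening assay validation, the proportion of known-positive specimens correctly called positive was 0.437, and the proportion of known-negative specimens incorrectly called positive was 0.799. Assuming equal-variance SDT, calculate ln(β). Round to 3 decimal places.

z(0.437) = -0.1586, z(0.799) = 0.8381
ln β = −½·[z(H)² − z(FA)²] = −0.5 × (0.0252 − 0.7024) = 0.3386

ln β = 0.339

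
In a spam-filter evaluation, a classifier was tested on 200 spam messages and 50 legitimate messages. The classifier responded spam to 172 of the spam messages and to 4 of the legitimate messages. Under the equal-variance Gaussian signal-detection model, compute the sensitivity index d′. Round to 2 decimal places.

d′ = 2.49

H = 172/200 = 0.8600
FA = 4/50 = 0.0800
Φ⁻¹(H) = Φ⁻¹(0.8600) = 1.0803
Φ⁻¹(FA) = Φ⁻¹(0.0800) = -1.4051
d' = z(H) − z(FA) = 1.0803 − (-1.4051) = 2.4854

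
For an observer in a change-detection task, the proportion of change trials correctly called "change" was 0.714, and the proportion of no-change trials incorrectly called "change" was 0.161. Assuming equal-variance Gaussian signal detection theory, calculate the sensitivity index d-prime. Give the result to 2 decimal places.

d-prime = 1.56

Φ⁻¹(H) = 0.5651
Φ⁻¹(FA) = -0.9904
d' = z(H) − z(FA) = 0.5651 − (-0.9904) = 1.5555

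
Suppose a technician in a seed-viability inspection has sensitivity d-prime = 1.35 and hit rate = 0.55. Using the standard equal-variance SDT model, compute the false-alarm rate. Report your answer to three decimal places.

false-alarm rate = 0.110

z(hit rate) = z(0.55) = 0.1257
z(FA) = z(H) − d' = 0.1257 − 1.35 = -1.2243
false-alarm rate = Φ(-1.2243) = 0.1104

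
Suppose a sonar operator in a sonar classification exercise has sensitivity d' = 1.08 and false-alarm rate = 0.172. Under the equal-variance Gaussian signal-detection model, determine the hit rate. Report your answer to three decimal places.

z(false-alarm rate) = z(0.172) = -0.9463
z(H) = z(FA) + d' = -0.9463 + 1.08 = 0.1337
hit rate = Φ(0.1337) = 0.5532

hit rate = 0.553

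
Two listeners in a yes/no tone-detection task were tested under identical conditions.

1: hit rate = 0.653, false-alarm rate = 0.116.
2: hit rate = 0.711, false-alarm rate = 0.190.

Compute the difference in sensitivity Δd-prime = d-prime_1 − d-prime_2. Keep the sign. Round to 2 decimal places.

Δd-prime = 0.15

1: z(0.653) = 0.393, z(0.116) = -1.195, d' = 1.588
2: z(0.711) = 0.556, z(0.190) = -0.878, d' = 1.434
Δd' = d'_1 − d'_2 = 1.588 − 1.434 = 0.154
1 has the higher sensitivity.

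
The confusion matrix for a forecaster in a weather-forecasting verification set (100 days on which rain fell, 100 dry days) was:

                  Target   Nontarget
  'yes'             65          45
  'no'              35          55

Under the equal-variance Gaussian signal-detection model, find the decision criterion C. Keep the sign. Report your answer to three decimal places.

C = -0.130

H = 65/100 = 0.6500
FA = 45/100 = 0.4500
Φ⁻¹(H) = Φ⁻¹(0.6500) = 0.3853
Φ⁻¹(FA) = Φ⁻¹(0.4500) = -0.1257
c = −½·[z(H) + z(FA)] = −0.5 × (0.3853 + (-0.1257)) = -0.1298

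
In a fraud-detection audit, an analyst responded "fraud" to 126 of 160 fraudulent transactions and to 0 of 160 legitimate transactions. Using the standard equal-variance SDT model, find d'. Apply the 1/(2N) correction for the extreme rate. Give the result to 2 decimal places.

The false-alarm rate is 0/160 = 0, so apply the 1/(2N) correction: FA → 1/(2·160) = 0.00313.
z(H) = z(0.78750) = 0.798
z(FA) = z(0.00313) = -2.734
d' = 0.798 − (-2.734) = 3.532

d' = 3.53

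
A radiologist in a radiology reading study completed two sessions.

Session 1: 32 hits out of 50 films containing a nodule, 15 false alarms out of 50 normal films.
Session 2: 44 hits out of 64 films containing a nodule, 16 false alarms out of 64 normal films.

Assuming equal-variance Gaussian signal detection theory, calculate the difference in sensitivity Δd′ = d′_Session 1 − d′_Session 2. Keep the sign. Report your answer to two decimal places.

Δd′ = -0.28

Session 1: z(0.6400) = 0.358, z(0.3000) = -0.524, d' = 0.882
Session 2: z(0.6875) = 0.489, z(0.2500) = -0.674, d' = 1.163
Δd' = d'_Session 1 − d'_Session 2 = 0.882 − 1.163 = -0.281
Session 2 has the higher sensitivity.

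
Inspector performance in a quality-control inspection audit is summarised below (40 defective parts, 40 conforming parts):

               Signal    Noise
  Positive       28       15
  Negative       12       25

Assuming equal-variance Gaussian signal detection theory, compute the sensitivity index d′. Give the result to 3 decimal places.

d′ = 0.843

H = 28/40 = 0.7000
FA = 15/40 = 0.3750
z(0.7000) = 0.5244, z(0.3750) = -0.3186
d' = z(H) − z(FA) = 0.5244 − (-0.3186) = 0.8430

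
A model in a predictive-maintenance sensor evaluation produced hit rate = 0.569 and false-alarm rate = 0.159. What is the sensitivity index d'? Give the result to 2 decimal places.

d' = 1.17

Φ⁻¹(H) = Φ⁻¹(0.569) = 0.1738
Φ⁻¹(FA) = Φ⁻¹(0.159) = -0.9986
d' = z(H) − z(FA) = 0.1738 − (-0.9986) = 1.1724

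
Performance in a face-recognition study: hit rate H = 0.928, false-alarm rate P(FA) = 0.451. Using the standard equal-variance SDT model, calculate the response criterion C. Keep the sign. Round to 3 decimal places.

z(0.928) = 1.4611, z(0.451) = -0.1231
c = −½·[z(H) + z(FA)] = −0.5 × (1.4611 + (-0.1231)) = -0.6690

C = -0.669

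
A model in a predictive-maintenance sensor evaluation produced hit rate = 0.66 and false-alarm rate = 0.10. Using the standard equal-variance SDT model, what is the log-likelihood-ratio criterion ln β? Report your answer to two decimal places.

z(H) = z(0.66) = 0.412
z(FA) = z(0.10) = -1.282
ln β = −½·[z(H)² − z(FA)²] = −0.5 × (0.170 − 1.644) = 0.737

ln β = 0.74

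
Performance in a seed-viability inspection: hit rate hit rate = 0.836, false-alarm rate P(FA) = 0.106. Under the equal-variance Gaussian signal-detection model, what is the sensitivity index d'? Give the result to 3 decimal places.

d' = 2.226

Φ⁻¹(H) = 0.9782
Φ⁻¹(FA) = -1.2481
d' = z(H) − z(FA) = 0.9782 − (-1.2481) = 2.2263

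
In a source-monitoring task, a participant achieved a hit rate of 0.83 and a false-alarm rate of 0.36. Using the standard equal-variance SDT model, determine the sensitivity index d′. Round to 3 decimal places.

d′ = 1.313

Φ⁻¹(H) = Φ⁻¹(0.83) = 0.9542
Φ⁻¹(FA) = Φ⁻¹(0.36) = -0.3585
d' = z(H) − z(FA) = 0.9542 − (-0.3585) = 1.3127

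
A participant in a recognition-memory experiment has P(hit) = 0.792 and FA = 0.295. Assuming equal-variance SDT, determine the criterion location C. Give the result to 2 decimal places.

C = -0.14

z(H) = z(0.792) = 0.813
z(FA) = z(0.295) = -0.539
c = −½·[z(H) + z(FA)] = −0.5 × (0.813 + (-0.539)) = -0.137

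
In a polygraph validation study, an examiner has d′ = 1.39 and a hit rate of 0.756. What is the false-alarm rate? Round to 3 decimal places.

false-alarm rate = 0.243

z(hit rate) = z(0.756) = 0.6935
z(FA) = z(H) − d' = 0.6935 − 1.39 = -0.6965
false-alarm rate = Φ(-0.6965) = 0.2431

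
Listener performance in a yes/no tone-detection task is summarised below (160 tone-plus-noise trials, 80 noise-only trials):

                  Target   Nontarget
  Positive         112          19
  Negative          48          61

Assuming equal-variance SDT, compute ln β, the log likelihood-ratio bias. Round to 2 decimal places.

ln β = 0.12

H = 112/160 = 0.7000
FA = 19/80 = 0.2375
z(H) = 0.524
z(FA) = -0.714
ln β = −½·[z(H)² − z(FA)²] = −0.5 × (0.275 − 0.510) = 0.1175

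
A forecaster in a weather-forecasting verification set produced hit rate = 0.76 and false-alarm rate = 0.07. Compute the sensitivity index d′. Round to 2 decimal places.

z(H) = 0.706
z(FA) = -1.476
d' = z(H) − z(FA) = 0.706 − (-1.476) = 2.182

d′ = 2.18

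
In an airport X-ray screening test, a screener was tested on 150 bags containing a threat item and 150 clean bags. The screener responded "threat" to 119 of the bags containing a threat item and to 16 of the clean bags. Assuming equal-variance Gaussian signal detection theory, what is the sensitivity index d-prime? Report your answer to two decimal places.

d-prime = 2.06

H = 119/150 = 0.7933
FA = 16/150 = 0.1067
z(0.7933) = 0.8179, z(0.1067) = -1.2443
d' = z(H) − z(FA) = 0.8179 − (-1.2443) = 2.0622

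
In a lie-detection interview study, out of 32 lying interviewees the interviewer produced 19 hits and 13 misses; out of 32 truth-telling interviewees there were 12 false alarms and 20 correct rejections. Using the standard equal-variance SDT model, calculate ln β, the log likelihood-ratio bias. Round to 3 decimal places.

H = 19/32 = 0.5938
FA = 12/32 = 0.3750
Φ⁻¹(H) = 0.2373
Φ⁻¹(FA) = -0.3186
ln β = −½·[z(H)² − z(FA)²] = −0.5 × (0.0563 − 0.1015) = 0.0226

ln β = 0.023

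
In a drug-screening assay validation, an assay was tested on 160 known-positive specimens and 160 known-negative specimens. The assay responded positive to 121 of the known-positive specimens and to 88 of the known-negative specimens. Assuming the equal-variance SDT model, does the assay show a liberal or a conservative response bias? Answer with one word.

liberal

z(H) = 0.694, z(FA) = 0.126
c = −½·(z(H) + z(FA)) = -0.410
c < 0 → liberal criterion (biased toward responding “yes”).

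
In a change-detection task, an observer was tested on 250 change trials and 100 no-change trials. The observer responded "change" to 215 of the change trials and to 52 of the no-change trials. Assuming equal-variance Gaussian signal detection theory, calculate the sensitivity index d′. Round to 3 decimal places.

d′ = 1.030

H = 215/250 = 0.8600
FA = 52/100 = 0.5200
z(H) = z(0.8600) = 1.0803
z(FA) = z(0.5200) = 0.0502
d' = z(H) − z(FA) = 1.0803 − 0.0502 = 1.0301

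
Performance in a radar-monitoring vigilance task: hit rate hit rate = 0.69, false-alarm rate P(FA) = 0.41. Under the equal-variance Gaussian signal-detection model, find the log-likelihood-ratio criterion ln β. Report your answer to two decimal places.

ln β = -0.10

z(H) = 0.496
z(FA) = -0.228
ln β = −½·[z(H)² − z(FA)²] = −0.5 × (0.246 − 0.052) = -0.097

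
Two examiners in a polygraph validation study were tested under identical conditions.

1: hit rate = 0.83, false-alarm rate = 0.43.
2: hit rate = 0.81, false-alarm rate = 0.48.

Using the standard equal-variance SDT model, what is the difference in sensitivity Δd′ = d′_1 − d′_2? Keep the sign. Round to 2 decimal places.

Δd′ = 0.20

1: z(0.83) = 0.954, z(0.43) = -0.176, d' = 1.130
2: z(0.81) = 0.878, z(0.48) = -0.050, d' = 0.928
Δd' = d'_1 − d'_2 = 1.130 − 0.928 = 0.202
1 has the higher sensitivity.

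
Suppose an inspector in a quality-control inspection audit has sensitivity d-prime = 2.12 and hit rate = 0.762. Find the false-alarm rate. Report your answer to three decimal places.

z(hit rate) = z(0.762) = 0.7128
z(FA) = z(H) − d' = 0.7128 − 2.12 = -1.4072
false-alarm rate = Φ(-1.4072) = 0.0797

false-alarm rate = 0.080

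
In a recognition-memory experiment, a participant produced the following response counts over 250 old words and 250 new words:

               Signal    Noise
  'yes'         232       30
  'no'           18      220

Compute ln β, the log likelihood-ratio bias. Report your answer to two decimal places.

H = 232/250 = 0.9280
FA = 30/250 = 0.1200
z(0.9280) = 1.461, z(0.1200) = -1.175
ln β = −½·[z(H)² − z(FA)²] = −0.5 × (2.135 − 1.381) = -0.377

ln β = -0.38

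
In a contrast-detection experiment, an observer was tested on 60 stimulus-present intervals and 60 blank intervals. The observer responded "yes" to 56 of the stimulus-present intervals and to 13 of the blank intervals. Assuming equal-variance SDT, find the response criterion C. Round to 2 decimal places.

H = 56/60 = 0.9333
FA = 13/60 = 0.2167
Φ⁻¹(H) = Φ⁻¹(0.9333) = 1.5008
Φ⁻¹(FA) = Φ⁻¹(0.2167) = -0.7834
c = −½·[z(H) + z(FA)] = −0.5 × (1.5008 + (-0.7834)) = -0.3587

C = -0.36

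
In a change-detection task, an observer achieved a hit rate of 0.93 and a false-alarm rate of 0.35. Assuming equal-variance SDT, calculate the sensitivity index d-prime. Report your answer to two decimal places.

d-prime = 1.86

z(H) = z(0.93) = 1.476
z(FA) = z(0.35) = -0.385
d' = z(H) − z(FA) = 1.476 − (-0.385) = 1.861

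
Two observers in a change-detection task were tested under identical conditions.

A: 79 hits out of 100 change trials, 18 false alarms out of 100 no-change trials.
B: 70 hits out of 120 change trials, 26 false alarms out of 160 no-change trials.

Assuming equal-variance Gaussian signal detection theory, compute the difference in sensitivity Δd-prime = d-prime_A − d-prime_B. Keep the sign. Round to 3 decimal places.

Δd-prime = 0.527

A: z(0.7900) = 0.8064, z(0.1800) = -0.9154, d' = 1.7218
B: z(0.5833) = 0.2103, z(0.1625) = -0.9842, d' = 1.1945
Δd' = d'_A − d'_B = 1.7218 − 1.1945 = 0.5273
A has the higher sensitivity.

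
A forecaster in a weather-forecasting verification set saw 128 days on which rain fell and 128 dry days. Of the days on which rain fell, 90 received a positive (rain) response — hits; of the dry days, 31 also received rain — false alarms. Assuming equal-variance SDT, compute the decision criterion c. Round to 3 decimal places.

c = 0.083

H = 90/128 = 0.7031
FA = 31/128 = 0.2422
z(0.7031) = 0.5333, z(0.2422) = -0.6992
c = −½·[z(H) + z(FA)] = −0.5 × (0.5333 + (-0.6992)) = 0.08295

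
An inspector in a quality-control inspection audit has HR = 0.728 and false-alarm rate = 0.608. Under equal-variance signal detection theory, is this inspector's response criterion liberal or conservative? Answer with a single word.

liberal

z(H) = 0.607, z(FA) = 0.274
c = −½·(z(H) + z(FA)) = -0.4405
c < 0 → liberal criterion (biased toward responding “yes”).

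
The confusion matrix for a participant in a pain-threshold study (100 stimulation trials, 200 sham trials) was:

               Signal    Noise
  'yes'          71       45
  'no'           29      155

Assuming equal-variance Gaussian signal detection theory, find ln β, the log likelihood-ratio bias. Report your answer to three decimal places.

ln β = 0.132

H = 71/100 = 0.7100
FA = 45/200 = 0.2250
z(H) = z(0.7100) = 0.5534
z(FA) = z(0.2250) = -0.7554
ln β = −½·[z(H)² − z(FA)²] = −0.5 × (0.3063 − 0.5706) = 0.13215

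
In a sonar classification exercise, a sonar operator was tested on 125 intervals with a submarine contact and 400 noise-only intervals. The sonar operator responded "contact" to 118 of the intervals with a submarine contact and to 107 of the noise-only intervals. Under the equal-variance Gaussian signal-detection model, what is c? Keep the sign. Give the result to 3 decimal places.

c = -0.484

H = 118/125 = 0.9440
FA = 107/400 = 0.2675
z(0.9440) = 1.5893, z(0.2675) = -0.6204
c = −½·[z(H) + z(FA)] = −0.5 × (1.5893 + (-0.6204)) = -0.48445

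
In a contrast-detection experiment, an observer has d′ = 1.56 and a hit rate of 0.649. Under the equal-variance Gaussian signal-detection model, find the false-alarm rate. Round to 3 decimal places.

false-alarm rate = 0.120

z(hit rate) = z(0.649) = 0.3826
z(FA) = z(H) − d' = 0.3826 − 1.56 = -1.1774
false-alarm rate = Φ(-1.1774) = 0.1195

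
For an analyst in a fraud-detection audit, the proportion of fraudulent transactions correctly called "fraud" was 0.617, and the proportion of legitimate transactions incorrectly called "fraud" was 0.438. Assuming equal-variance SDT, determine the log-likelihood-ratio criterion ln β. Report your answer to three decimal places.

ln β = -0.032

z(H) = z(0.617) = 0.2976
z(FA) = z(0.438) = -0.1560
ln β = −½·[z(H)² − z(FA)²] = −0.5 × (0.0886 − 0.0243) = -0.03215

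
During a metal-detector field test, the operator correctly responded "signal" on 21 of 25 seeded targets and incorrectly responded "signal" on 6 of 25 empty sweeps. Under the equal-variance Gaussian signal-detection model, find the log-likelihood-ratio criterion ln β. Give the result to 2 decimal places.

H = 21/25 = 0.8400
FA = 6/25 = 0.2400
z(H) = z(0.8400) = 0.994
z(FA) = z(0.2400) = -0.706
ln β = −½·[z(H)² − z(FA)²] = −0.5 × (0.988 − 0.498) = -0.245

ln β = -0.25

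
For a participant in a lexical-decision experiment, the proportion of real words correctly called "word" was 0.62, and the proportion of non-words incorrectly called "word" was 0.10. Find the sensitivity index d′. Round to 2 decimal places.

z(0.62) = 0.3055, z(0.10) = -1.2816
d' = z(H) − z(FA) = 0.3055 − (-1.2816) = 1.5871

d′ = 1.59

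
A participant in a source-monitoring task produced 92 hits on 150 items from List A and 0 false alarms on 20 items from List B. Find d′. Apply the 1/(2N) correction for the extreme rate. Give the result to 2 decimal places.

d′ = 2.25

The false-alarm rate is 0/20 = 0, so apply the 1/(2N) correction: FA → 1/(2·20) = 0.02500.
z(H) = z(0.61333) = 0.288
z(FA) = z(0.02500) = -1.960
d' = 0.288 − (-1.960) = 2.248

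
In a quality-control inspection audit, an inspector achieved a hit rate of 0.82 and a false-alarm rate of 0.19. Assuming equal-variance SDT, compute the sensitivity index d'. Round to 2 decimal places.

z(H) = z(0.82) = 0.9154
z(FA) = z(0.19) = -0.8779
d' = z(H) − z(FA) = 0.9154 − (-0.8779) = 1.7933

d' = 1.79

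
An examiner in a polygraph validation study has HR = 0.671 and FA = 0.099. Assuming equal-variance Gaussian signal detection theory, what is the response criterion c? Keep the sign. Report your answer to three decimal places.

c = 0.422

z(H) = 0.4427
z(FA) = -1.2873
c = −½·[z(H) + z(FA)] = −0.5 × (0.4427 + (-1.2873)) = 0.4223
c > 0: the examiner has a conservative response bias.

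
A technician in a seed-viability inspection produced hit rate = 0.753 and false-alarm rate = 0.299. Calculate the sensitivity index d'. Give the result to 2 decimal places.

z(0.753) = 0.6840, z(0.299) = -0.5273
d' = z(H) − z(FA) = 0.6840 − (-0.5273) = 1.2113

d' = 1.21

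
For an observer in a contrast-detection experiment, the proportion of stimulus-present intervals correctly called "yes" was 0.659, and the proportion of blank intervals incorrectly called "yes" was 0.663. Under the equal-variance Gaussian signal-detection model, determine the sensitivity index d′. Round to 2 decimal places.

z(0.659) = 0.4097, z(0.663) = 0.4207
d' = z(H) − z(FA) = 0.4097 − 0.4207 = -0.0110

d′ = -0.01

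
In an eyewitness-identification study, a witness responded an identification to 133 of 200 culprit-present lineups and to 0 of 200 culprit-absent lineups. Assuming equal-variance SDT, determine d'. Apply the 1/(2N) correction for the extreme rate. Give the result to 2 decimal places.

d' = 3.23

The false-alarm rate is 0/200 = 0, so apply the 1/(2N) correction: FA → 1/(2·200) = 0.00250.
z(H) = z(0.66500) = 0.426
z(FA) = z(0.00250) = -2.807
d' = 0.426 − (-2.807) = 3.233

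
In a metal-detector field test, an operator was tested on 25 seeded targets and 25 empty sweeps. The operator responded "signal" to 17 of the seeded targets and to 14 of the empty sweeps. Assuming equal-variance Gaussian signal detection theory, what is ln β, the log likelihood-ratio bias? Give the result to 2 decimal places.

H = 17/25 = 0.6800
FA = 14/25 = 0.5600
Φ⁻¹(H) = Φ⁻¹(0.6800) = 0.468
Φ⁻¹(FA) = Φ⁻¹(0.5600) = 0.151
ln β = −½·[z(H)² − z(FA)²] = −0.5 × (0.219 − 0.023) = -0.098

ln β = -0.10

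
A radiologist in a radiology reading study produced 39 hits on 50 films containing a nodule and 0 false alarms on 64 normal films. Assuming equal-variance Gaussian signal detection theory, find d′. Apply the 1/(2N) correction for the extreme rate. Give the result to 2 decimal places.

The false-alarm rate is 0/64 = 0, so apply the 1/(2N) correction: FA → 1/(2·64) = 0.00781.
z(H) = z(0.78000) = 0.772
z(FA) = z(0.00781) = -2.418
d' = 0.772 − (-2.418) = 3.190

d′ = 3.19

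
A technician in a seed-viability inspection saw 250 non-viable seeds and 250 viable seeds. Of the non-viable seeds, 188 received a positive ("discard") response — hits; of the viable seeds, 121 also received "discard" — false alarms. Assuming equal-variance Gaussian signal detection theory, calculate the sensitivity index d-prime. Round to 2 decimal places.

d-prime = 0.72

H = 188/250 = 0.7520
FA = 121/250 = 0.4840
Φ⁻¹(H) = Φ⁻¹(0.7520) = 0.681
Φ⁻¹(FA) = Φ⁻¹(0.4840) = -0.040
d' = z(H) − z(FA) = 0.681 − (-0.040) = 0.721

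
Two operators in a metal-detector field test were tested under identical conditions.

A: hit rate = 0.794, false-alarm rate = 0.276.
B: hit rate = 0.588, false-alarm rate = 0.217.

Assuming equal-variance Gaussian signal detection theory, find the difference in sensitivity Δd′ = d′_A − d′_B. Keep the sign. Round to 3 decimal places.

A: z(0.794) = 0.8204, z(0.276) = -0.5948, d' = 1.4152
B: z(0.588) = 0.2224, z(0.217) = -0.7824, d' = 1.0048
Δd' = d'_A − d'_B = 1.4152 − 1.0048 = 0.4104
A has the higher sensitivity.

Δd′ = 0.410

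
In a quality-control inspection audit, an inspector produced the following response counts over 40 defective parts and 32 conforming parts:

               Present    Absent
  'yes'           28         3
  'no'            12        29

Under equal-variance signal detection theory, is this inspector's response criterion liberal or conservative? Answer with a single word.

z(H) = 0.524, z(FA) = -1.318
c = −½·(z(H) + z(FA)) = 0.397
c > 0 → conservative criterion (biased toward responding “no”).

conservative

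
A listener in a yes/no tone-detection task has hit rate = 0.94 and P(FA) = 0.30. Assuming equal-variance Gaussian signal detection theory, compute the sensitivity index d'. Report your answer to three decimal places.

d' = 2.079

z(0.94) = 1.5548, z(0.30) = -0.5244
d' = z(H) − z(FA) = 1.5548 − (-0.5244) = 2.0792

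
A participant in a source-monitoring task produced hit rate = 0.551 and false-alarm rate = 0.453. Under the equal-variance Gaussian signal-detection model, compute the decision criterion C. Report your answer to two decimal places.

z(0.551) = 0.1282, z(0.453) = -0.1181
c = −½·[z(H) + z(FA)] = −0.5 × (0.1282 + (-0.1181)) = -0.00505
c < 0: the participant has a liberal response bias.

C = -0.01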